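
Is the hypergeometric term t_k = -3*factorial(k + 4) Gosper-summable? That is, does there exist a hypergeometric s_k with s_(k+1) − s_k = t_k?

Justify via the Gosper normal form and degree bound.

No — negative degree bound, so no certificate f.

Ratio r(k) = k + 5.
Factor: A=k + 5; B=1; C=1.
Need (k + 5)·f(k+1) − (1)·f(k) = 1.
d = -1 from the (1,0,0) case.
deg f ≤ -1 is impossible — no certificate.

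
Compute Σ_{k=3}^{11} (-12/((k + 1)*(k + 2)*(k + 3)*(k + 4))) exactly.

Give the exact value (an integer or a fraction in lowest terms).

Σ = -29/910

r(k) = (k + 1)/(k + 5) after simplifying.
Take A(k)=k + 1, B(k)=k + 5, C(k)=1.
Need (k + 1)·f(k+1) − (k + 4)·f(k) = 1.
From deg A=1, deg B=1, deg C=0: d=3.
Coefficient equations give f(k) = k*(k**2 + 6*k + 11)/18.
Certificate R = B(k−1)f/C = k*(k + 4)*(k**2 + 6*k + 11)/18 gives s_k = 2*k*(-k**2 - 6*k - 11)/(3*(k + 1)*(k + 2)*(k + 3)).
Check: Δs_k = -12/(k**4 + 10*k**3 + 35*k**2 + 50*k + 24). ✓
Sum = s_(12) − s_(3); s_(12) = -908/1365, s_(3) = -19/30 ⇒ -29/910.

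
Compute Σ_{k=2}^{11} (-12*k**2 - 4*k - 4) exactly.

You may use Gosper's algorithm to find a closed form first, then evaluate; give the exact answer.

Σ = -6360

r(k) = (k + 3*(k + 1)**2 + 2)/(3*k**2 + k + 1) after simplifying.
Take A(k)=1, B(k)=1, C(k)=k**2 + k/3 + 1/3.
Set up (1)·f(k+1) − (1)·f(k) − (k**2 + k/3 + 1/3) = 0.
Bound: deg f ≤ 3.
A polynomial solution: f(k) = k*(k**2 - k + 1)/3.
Certificate R = B(k−1)f/C = k*(k**2 - k + 1)/(3*k**2 + k + 1) gives s_k = 4*k*(-k**2 + k - 1).
Check: Δs_k = -12*k**2 - 4*k - 4. ✓
Σ_(k=2)^(11) t_k = s_(12) − s_(2) = -6384 − (-24) = -6360.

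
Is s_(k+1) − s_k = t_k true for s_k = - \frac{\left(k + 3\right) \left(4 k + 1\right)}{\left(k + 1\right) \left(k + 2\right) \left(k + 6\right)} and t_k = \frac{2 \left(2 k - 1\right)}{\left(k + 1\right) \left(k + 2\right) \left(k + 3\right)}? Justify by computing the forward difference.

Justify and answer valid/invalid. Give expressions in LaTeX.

s_(k+1) = -(k + 4)*(4*k + 5)/((k + 2)*(k + 3)*(k + 7))
s_(k+1) − s_k = (4*k**3 + 26*k**2 + 37*k - 57)/(k**5 + 19*k**4 + 131*k**3 + 401*k**2 + 540*k + 252)
(s_(k+1) − s_k) − t_k = 3*(-8*k**2 - 35*k + 9)/(k**5 + 19*k**4 + 131*k**3 + 401*k**2 + 540*k + 252)

Invalid: residual \frac{3 \left(- 8 k^{2} - 35 k + 9\right)}{k^{5} + 19 k^{4} + 131 k^{3} + 401 k^{2} + 540 k + 252} ≠ 0.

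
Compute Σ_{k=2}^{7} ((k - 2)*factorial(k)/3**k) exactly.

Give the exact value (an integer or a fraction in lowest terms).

Compute t_(k+1)/t_k: get (k**2 - 1)/(3*(k - 2)).
Gosper form: A/B · C(k+1)/C(k) with A=k/3 + 1/3, B=1, C=k - 2.
f must satisfy (k/3 + 1/3)·f(k+1) − (1)·f(k) = k - 2.
Degrees (1,0,1) ⇒ d ≤ 0.
Coefficient equations give f(k) = 3.
So s_k = (B(k−1)f/C)·t_k = (3/(k - 2))·t_k = 3**(1 - k)*factorial(k).
Check: Δs_k = (k - 2)*factorial(k)/3**k. ✓
Σ_(k=2)^(7) t_k = s_(8) − s_(2) = 4480/243 − (2/3) = 4318/243.

Σ = 4318/243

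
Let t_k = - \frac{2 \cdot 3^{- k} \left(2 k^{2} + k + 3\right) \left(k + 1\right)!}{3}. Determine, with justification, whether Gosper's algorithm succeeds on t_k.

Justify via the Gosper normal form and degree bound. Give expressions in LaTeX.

r(k) = (k + 2)*(k + 2*(k + 1)**2 + 4)/(3*(2*k**2 + k + 3)) after simplifying.
A = k/3 + 2/3, B = 1, C = k**2 + k/2 + 3/2.
f must satisfy (k/3 + 2/3)·f(k+1) − (1)·f(k) = k**2 + k/2 + 3/2.
From deg A=1, deg B=0, deg C=2: d=1.
A polynomial solution: f(k) = 3*(2*k + 1)/2.
R(k) = B(k−1)·f(k)/C(k) = 3*(2*k + 1)/(2*k**2 + k + 3); s_k = R·t_k = -2*(2*k + 1)*factorial(k + 1)/3**k.
Verify: -2*(2*k**2 + k + 3)*factorial(k + 1)/(3*3**k) matches t_k.

Yes. s_k = - 2 \cdot 3^{- k} \left(2 k + 1\right) \left(k + 1\right)!.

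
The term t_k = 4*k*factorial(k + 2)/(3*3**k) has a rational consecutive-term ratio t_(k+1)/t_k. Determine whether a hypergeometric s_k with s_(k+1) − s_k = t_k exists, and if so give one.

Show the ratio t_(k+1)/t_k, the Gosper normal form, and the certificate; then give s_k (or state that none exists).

Step 1: r(k) = (k + 1)*(k + 3)/(3*k).
So A=k/3 + 1 and B=1, with C=k.
f must satisfy (k/3 + 1)·f(k+1) − (1)·f(k) = k.
deg f ≤ 0 (via 1,0,1).
Coefficient equations give f(k) = 3.
So s_k = (B(k−1)f/C)·t_k = (3/k)·t_k = 4*factorial(k + 2)/3**k.
Verify: 4*k*factorial(k + 2)/(3*3**k) matches t_k.

s_k = 4*factorial(k + 2)/3**k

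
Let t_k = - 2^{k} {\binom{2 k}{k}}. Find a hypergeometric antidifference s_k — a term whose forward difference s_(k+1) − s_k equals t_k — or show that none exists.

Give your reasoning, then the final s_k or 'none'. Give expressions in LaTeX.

no hypergeometric antidifference exists

Ratio r(k) = 4*(2*k + 1)/(k + 1).
So A=8*k + 4 and B=k + 1, with C=1.
Need (8*k + 4)·f(k+1) − (k)·f(k) = 1.
Bound: deg f ≤ -1.
d = -1 < 0 ⇒ no nonzero polynomial f; not summable.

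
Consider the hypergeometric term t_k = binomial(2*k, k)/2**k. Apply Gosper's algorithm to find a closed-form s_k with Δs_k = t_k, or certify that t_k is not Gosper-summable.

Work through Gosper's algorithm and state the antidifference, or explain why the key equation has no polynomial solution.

no hypergeometric antidifference exists

Step 1: r(k) = (2*k + 1)/(k + 1).
So A=2*k + 1 and B=k + 1, with C=1.
Set up (2*k + 1)·f(k+1) − (k)·f(k) − (1) = 0.
deg f ≤ -1 (via 1,1,0).
d = -1 < 0 ⇒ no nonzero polynomial f; not summable.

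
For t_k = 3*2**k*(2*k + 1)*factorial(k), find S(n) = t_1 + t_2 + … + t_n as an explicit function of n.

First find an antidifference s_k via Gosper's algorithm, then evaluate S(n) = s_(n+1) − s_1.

The ratio is 2*(k + 1)*(2*k + 3)/(2*k + 1).
Gosper form: A/B · C(k+1)/C(k) with A=2*k + 2, B=1, C=k + 1/2.
Key eq: (2*k + 2)·f(k+1) = (1)·f(k) + (k + 1/2).
Degrees (1,0,1) ⇒ d ≤ 0.
A polynomial solution: f(k) = 1/2.
So s_k = (B(k−1)f/C)·t_k = (1/(2*k + 1))·t_k = 3*2**k*factorial(k).
Check: Δs_k = 3*2**k*(2*k + 1)*factorial(k). ✓
Evaluate: s_(n+1) = 6*2**n*factorial(n + 1); subtract s_(1) = 6 ⇒ S(n) = 6*2**n*factorial(n + 1) - 6.

S(n) = 6*2**n*factorial(n + 1) - 6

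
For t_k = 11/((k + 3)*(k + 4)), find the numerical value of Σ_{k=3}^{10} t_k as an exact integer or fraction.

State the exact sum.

t_(k+1)/t_k = (k + 3)/(k + 5).
Normal form (A,B,C) = (k + 3, k + 5, 1).
Solve (k + 3)·f(k+1) − (k + 4)·f(k) = 1.
From deg A=1, deg B=1, deg C=0: d=1.
Solving with deg f ≤ 1: f(k) = k/3.
Then R = B(k−1)f/C = k*(k + 4)/3, so s_k = R(k)·t_k = 11*k/(3*(k + 3)).
Verify: 11/(k**2 + 7*k + 12) matches t_k.
Σ_(k=3)^(10) t_k = s_(11) − s_(3) = 121/42 − (11/6) = 22/21.

Σ = 22/21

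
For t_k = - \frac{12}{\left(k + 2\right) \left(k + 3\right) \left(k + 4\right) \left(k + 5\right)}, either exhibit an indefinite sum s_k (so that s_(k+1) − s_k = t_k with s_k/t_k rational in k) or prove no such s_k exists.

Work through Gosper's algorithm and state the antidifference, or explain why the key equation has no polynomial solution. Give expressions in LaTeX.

s_k = \frac{k \left(- k^{2} - 9 k - 26\right)}{6 \left(k + 2\right) \left(k + 3\right) \left(k + 4\right)}

r(k) = (k + 2)/(k + 6) after simplifying.
Factor: A=k + 2; B=k + 6; C=1.
Key eq: (k + 2)·f(k+1) = (k + 5)·f(k) + (1).
Bound: deg f ≤ 3.
Coefficient equations give f(k) = k*(k**2 + 9*k + 26)/72.
Certificate R = B(k−1)f/C = k*(k + 5)*(k**2 + 9*k + 26)/72 gives s_k = k*(-k**2 - 9*k - 26)/(6*(k + 2)*(k + 3)*(k + 4)).
Verify: -12/(k**4 + 14*k**3 + 71*k**2 + 154*k + 120) matches t_k.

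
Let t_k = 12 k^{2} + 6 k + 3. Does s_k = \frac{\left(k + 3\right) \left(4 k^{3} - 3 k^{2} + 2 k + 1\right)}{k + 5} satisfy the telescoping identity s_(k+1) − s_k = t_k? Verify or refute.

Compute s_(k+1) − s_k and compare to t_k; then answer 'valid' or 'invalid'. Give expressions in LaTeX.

Invalid: residual \frac{2 \left(- 8 k^{3} - 69 k^{2} - 31 k - 14\right)}{k^{2} + 11 k + 30} ≠ 0.

s_(k+1) = (4*k**4 + 25*k**3 + 44*k**2 + 36*k + 16)/(k + 6)
s_(k+1) − s_k = (12*k**4 + 122*k**3 + 291*k**2 + 151*k + 62)/(k**2 + 11*k + 30)
(s_(k+1) − s_k) − t_k = 2*(-8*k**3 - 69*k**2 - 31*k - 14)/(k**2 + 11*k + 30)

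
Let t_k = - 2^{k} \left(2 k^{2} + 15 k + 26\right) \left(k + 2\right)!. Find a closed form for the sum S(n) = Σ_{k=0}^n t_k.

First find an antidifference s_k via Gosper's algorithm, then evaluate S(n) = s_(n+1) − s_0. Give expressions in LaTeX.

S(n) = - 2 \cdot 2^{n} n \left(n + 3\right)! - 10 \cdot 2^{n} \left(n + 3\right)! + 8

Compute t_(k+1)/t_k: get 2*(2*k**3 + 25*k**2 + 100*k + 129)/(2*k**2 + 15*k + 26).
Take A(k)=2*k + 6, B(k)=1, C(k)=k**2 + 15*k/2 + 13.
f must satisfy (2*k + 6)·f(k+1) − (1)·f(k) = k**2 + 15*k/2 + 13.
From deg A=1, deg B=0, deg C=2: d=1.
Solve for f: f(k) = (k + 4)/2 (degree 1 ≤ 1).
So s_k = (B(k−1)f/C)·t_k = ((k + 4)/(2*k**2 + 15*k + 26))·t_k = -2**k*(k + 4)*factorial(k + 2).
Verify: -2**k*(2*k**2 + 15*k + 26)*factorial(k + 2) matches t_k.
Telescope: S(n) = s_(n+1) − s_(0) = -2**(n + 1)*(n + 5)*factorial(n + 3) − (-8) = -2*2**n*n*factorial(n + 3) - 10*2**n*factorial(n + 3) + 8.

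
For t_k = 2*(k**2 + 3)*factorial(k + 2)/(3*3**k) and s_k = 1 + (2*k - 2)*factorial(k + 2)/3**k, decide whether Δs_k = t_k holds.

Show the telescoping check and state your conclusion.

s_(k+1) = 2*3**(-k - 1)*k*factorial(k + 3) + 1
s_(k+1) − s_k = 2*(k**2 + 3)*factorial(k + 2)/(3*3**k)
(s_(k+1) − s_k) − t_k = 0

Valid — Δs_k = t_k.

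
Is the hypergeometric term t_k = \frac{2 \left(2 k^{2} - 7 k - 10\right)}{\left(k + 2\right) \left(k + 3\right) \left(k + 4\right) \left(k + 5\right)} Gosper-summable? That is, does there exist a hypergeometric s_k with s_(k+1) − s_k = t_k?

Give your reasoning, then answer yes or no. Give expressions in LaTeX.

The ratio is (k + 2)*(7*k - 2*(k + 1)**2 + 17)/((k + 6)*(-2*k**2 + 7*k + 10)).
Gosper form: A/B · C(k+1)/C(k) with A=k + 2, B=k + 6, C=k**2 - 7*k/2 - 5.
Need (k + 2)·f(k+1) − (k + 5)·f(k) = k**2 - 7*k/2 - 5.
From deg A=1, deg B=1, deg C=2: d=3.
Coefficient equations give f(k) = -k*(k**2 + 57*k + 62)/48.
Get s_k = R·t_k = k*(-k**2 - 57*k - 62)/(12*(k + 2)*(k + 3)*(k + 4)) with R(k) = B(k−1)f(k)/C(k) = -k*(k + 5)*(k**2 + 57*k + 62)/(24*(2*k**2 - 7*k - 10)).
Check: Δs_k = 2*(2*k**2 - 7*k - 10)/(k**4 + 14*k**3 + 71*k**2 + 154*k + 120). ✓

Yes. s_k = \frac{k \left(- k^{2} - 57 k - 62\right)}{12 \left(k + 2\right) \left(k + 3\right) \left(k + 4\right)}.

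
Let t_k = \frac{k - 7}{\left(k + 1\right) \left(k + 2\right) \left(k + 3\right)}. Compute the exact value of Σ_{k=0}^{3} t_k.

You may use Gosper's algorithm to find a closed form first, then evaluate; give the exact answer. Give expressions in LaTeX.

Σ = -23/15

r(k) = (k - 6)*(k + 1)/((k - 7)*(k + 4)) after simplifying.
Take A(k)=k + 1, B(k)=k + 4, C(k)=k - 7.
Solve (k + 1)·f(k+1) − (k + 3)·f(k) = k - 7.
d = 2 from the (1,1,1) case.
Solve for f: f(k) = -k*(3*k + 11)/2 (degree 2 ≤ 2).
R(k) = B(k−1)·f(k)/C(k) = -k*(k + 3)*(3*k + 11)/(2*(k - 7)); s_k = R·t_k = k*(-3*k - 11)/(2*(k + 1)*(k + 2)).
Δs = (k - 7)/(k**3 + 6*k**2 + 11*k + 6), as required.
Sum = s_(4) − s_(0); s_(4) = -23/15, s_(0) = 0 ⇒ -23/15.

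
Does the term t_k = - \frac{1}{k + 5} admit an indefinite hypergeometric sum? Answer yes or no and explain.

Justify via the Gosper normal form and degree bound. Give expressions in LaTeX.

Step 1: r(k) = (k + 5)/(k + 6).
Normal form (A,B,C) = (k + 5, k + 6, 1).
Solve (k + 5)·f(k+1) − (k + 5)·f(k) = 1.
d = 0 from the (1,1,0) case.
Write f(k) = c0. Then LHS − RHS = -1, requiring -1 = 0: contradictory. No certificate.

No; the coefficient equations for f are inconsistent.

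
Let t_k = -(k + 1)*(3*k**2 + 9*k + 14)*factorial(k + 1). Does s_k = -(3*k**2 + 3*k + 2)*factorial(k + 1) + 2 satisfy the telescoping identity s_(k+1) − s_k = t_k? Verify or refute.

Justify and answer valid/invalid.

s_(k+1) = -(3*k + 3*(k + 1)**2 + 5)*factorial(k + 2) + 2
s_(k+1) − s_k = -(k + 1)*(3*k**2 + 9*k + 14)*factorial(k + 1)
(s_(k+1) − s_k) − t_k = 0

valid (s_(k+1) − s_k reduces to t_k)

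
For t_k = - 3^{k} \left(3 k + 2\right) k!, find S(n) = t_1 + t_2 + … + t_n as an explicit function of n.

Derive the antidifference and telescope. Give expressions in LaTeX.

S(n) = - 3 \cdot 3^{n} \left(n + 1\right)! + 3

Ratio r(k) = 3*(k + 1)*(3*k + 5)/(3*k + 2).
Take A(k)=3*k + 3, B(k)=1, C(k)=k + 2/3.
Key eq: (3*k + 3)·f(k+1) = (1)·f(k) + (k + 2/3).
From deg A=1, deg B=0, deg C=1: d=0.
Match coefficients ⇒ f(k) = 1/3.
Certificate R = B(k−1)f/C = 1/(3*k + 2) gives s_k = -3**k*factorial(k).
Verify: -3**k*(3*k + 2)*factorial(k) matches t_k.
Telescope: S(n) = s_(n+1) − s_(1) = -3**(n + 1)*factorial(n + 1) − (-3) = -3*3**n*factorial(n + 1) + 3.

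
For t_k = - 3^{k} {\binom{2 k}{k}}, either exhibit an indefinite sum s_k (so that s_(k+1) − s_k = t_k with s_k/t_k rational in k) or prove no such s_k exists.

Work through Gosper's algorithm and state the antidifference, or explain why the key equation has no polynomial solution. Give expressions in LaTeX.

no hypergeometric antidifference exists

Compute t_(k+1)/t_k: get 6*(2*k + 1)/(k + 1).
So A=12*k + 6 and B=k + 1, with C=1.
Need (12*k + 6)·f(k+1) − (k)·f(k) = 1.
Degrees (1,1,0) ⇒ d ≤ -1.
Bound -1 < 0, so the key equation has no polynomial solution.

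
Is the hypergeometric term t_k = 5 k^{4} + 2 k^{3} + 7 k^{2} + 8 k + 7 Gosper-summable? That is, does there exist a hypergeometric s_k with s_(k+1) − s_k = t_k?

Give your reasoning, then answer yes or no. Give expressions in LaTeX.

Ratio r(k) = (5*k**4 + 22*k**3 + 43*k**2 + 48*k + 29)/(5*k**4 + 2*k**3 + 7*k**2 + 8*k + 7).
So A=1 and B=1, with C=k**4 + 2*k**3/5 + 7*k**2/5 + 8*k/5 + 7/5.
Need (1)·f(k+1) − (1)·f(k) = k**4 + 2*k**3/5 + 7*k**2/5 + 8*k/5 + 7/5.
Bound: deg f ≤ 5.
Solve for f: f(k) = k*(k**4 - 2*k**3 + 3*k**2 + k + 4)/5 (degree 5 ≤ 5).
Then R = B(k−1)f/C = k*(k**4 - 2*k**3 + 3*k**2 + k + 4)/(5*k**4 + 2*k**3 + 7*k**2 + 8*k + 7), so s_k = R(k)·t_k = k*(k**4 - 2*k**3 + 3*k**2 + k + 4).
Check: Δs_k = 5*k**4 + 2*k**3 + 7*k**2 + 8*k + 7. ✓

Yes. s_k = k \left(k^{4} - 2 k^{3} + 3 k^{2} + k + 4\right).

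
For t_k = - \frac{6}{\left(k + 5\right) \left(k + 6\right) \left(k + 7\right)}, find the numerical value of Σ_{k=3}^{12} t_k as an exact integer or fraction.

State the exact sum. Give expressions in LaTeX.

r(k) = (k + 5)/(k + 8) after simplifying.
Normal form (A,B,C) = (k + 5, k + 8, 1).
Set up (k + 5)·f(k+1) − (k + 7)·f(k) − (1) = 0.
d = 2 from the (1,1,0) case.
Coefficient equations give f(k) = k*(k + 11)/60.
Certificate R = B(k−1)f/C = k*(k + 7)*(k + 11)/60 gives s_k = k*(-k - 11)/(10*(k + 5)*(k + 6)).
Verify: -6/(k**3 + 18*k**2 + 107*k + 210) matches t_k.
Sum = s_(13) − s_(3); s_(13) = -26/285, s_(3) = -7/120 ⇒ -5/152.

Σ = -5/152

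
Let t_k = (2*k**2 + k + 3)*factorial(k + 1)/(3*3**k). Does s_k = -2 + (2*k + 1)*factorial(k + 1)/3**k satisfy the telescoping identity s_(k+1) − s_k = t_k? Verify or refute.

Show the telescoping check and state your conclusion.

s_(k+1) = 3**(-k - 1)*(2*k + 3)*factorial(k + 2) - 2
s_(k+1) − s_k = (2*k**2 + k + 3)*factorial(k + 1)/(3*3**k)
(s_(k+1) − s_k) − t_k = 0

Valid: the claim telescopes to t_k.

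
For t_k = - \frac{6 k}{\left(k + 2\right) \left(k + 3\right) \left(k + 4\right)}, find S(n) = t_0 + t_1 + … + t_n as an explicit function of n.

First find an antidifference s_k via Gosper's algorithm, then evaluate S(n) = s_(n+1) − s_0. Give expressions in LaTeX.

The ratio is (k + 1)*(k + 2)/(k*(k + 5)).
Factor: A=k + 2; B=k + 5; C=k.
Set up (k + 2)·f(k+1) − (k + 4)·f(k) − (k) = 0.
d = 2 from the (1,1,1) case.
Solving with deg f ≤ 2: f(k) = k*(k - 1)/6.
So s_k = (B(k−1)f/C)·t_k = ((k - 1)*(k + 4)/6)·t_k = k*(1 - k)/((k + 2)*(k + 3)).
Verify: -6*k/(k**3 + 9*k**2 + 26*k + 24) matches t_k.
Telescope: S(n) = s_(n+1) − s_(0) = n*(-n - 1)/(n**2 + 7*n + 12) − (0) = n*(-n - 1)/(n**2 + 7*n + 12).

S(n) = \frac{n \left(- n - 1\right)}{n^{2} + 7 n + 12}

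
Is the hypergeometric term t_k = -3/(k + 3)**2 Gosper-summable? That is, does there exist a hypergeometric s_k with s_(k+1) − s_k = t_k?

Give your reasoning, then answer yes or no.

Step 1: r(k) = (k + 3)**2/(k + 4)**2.
Take A(k)=k**2 + 6*k + 9, B(k)=k**2 + 8*k + 16, C(k)=1.
Set up (k**2 + 6*k + 9)·f(k+1) − (k**2 + 6*k + 9)·f(k) − (1) = 0.
Degrees (2,2,0) ⇒ d ≤ 0.
Put f(k) = c0: A·f(k+1) − B(k−1)·f(k) − C = -1; need -1 = 0 — inconsistent ⇒ no f, not summable.

No — key equation has no polynomial f.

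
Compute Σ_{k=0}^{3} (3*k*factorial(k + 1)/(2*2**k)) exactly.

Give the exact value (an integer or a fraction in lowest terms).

t_(k+1)/t_k = (k + 1)*(k + 2)/(2*k).
A = k/2 + 1, B = 1, C = k.
Key eq: (k/2 + 1)·f(k+1) = (1)·f(k) + (k).
deg f ≤ 0 (via 1,0,1).
Solve for f: f(k) = 2 (degree 0 ≤ 0).
So s_k = (B(k−1)f/C)·t_k = (2/k)·t_k = 3*factorial(k + 1)/2**k.
Check: Δs_k = 3*k*factorial(k + 1)/(2*2**k). ✓
Evaluate s at k=4 and k=0: 45/2 and 3; difference 39/2.

Σ = 39/2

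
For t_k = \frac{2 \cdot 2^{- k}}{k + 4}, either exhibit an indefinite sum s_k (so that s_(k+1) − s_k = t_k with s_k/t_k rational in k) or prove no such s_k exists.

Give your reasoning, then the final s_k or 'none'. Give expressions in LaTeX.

no hypergeometric antidifference exists

Compute t_(k+1)/t_k: get (k + 4)/(2*(k + 5)).
Normal form (A,B,C) = (k/2 + 2, k + 5, 1).
Set up (k/2 + 2)·f(k+1) − (k + 4)·f(k) − (1) = 0.
Bound: deg f ≤ -1.
Negative degree bound (-1): no f exists, t_k not Gosper-summable.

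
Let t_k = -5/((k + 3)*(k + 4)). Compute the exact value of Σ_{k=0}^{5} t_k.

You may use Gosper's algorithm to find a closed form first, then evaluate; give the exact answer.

Step 1: r(k) = (k + 3)/(k + 5).
Gosper form: A/B · C(k+1)/C(k) with A=k + 3, B=k + 5, C=1.
Set up (k + 3)·f(k+1) − (k + 4)·f(k) − (1) = 0.
deg f ≤ 1 (via 1,1,0).
Solve for f: f(k) = k/3 (degree 1 ≤ 1).
Get s_k = R·t_k = -5*k/(3*k + 9) with R(k) = B(k−1)f(k)/C(k) = k*(k + 4)/3.
s_(k+1) − s_k = -5/(k**2 + 7*k + 12) = t_k.
Telescoping: Σ = s_(6) − s_(0) = -10/9 − (0) = -10/9.

Σ = -10/9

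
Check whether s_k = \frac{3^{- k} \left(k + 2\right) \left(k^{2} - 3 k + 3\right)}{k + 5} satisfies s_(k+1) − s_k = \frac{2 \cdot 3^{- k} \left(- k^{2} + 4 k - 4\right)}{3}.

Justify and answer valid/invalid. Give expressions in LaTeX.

s_(k+1) = -(k + 3)*(3*k - (k + 1)**2)/(3*3**k*(k + 6))
s_(k+1) − s_k = (-2*k**4 - 8*k**3 + 35*k**2 + 29*k - 93)/(3*3**k*(k**2 + 11*k + 30))
(s_(k+1) − s_k) − t_k = (2*k**3 + 5*k**2 - 41*k + 49)/(3**k*(k**2 + 11*k + 30))

Invalid: residual \frac{3^{- k} \left(2 k^{3} + 5 k^{2} - 41 k + 49\right)}{k^{2} + 11 k + 30} ≠ 0.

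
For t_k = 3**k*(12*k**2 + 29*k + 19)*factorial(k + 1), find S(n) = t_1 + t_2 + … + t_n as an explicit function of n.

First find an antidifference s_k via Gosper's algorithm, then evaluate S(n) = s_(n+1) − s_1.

The ratio is 3*(12*k**3 + 77*k**2 + 166*k + 120)/(12*k**2 + 29*k + 19).
A = 3*k + 6, B = 1, C = k**2 + 29*k/12 + 19/12.
Set up (3*k + 6)·f(k+1) − (1)·f(k) − (k**2 + 29*k/12 + 19/12) = 0.
Degrees (1,0,2) ⇒ d ≤ 1.
Solve for f: f(k) = (4*k - 1)/12 (degree 1 ≤ 1).
Then R = B(k−1)f/C = (4*k - 1)/(12*k**2 + 29*k + 19), so s_k = R(k)·t_k = 3**k*(4*k - 1)*factorial(k + 1).
Δs = 3**k*(12*k**2 + 29*k + 19)*factorial(k + 1), as required.
Evaluate: s_(n+1) = 3**(n + 1)*(4*n + 3)*factorial(n + 2); subtract s_(1) = 18 ⇒ S(n) = 12*3**n*n*factorial(n + 2) + 9*3**n*factorial(n + 2) - 18.

S(n) = 12*3**n*n*factorial(n + 2) + 9*3**n*factorial(n + 2) - 18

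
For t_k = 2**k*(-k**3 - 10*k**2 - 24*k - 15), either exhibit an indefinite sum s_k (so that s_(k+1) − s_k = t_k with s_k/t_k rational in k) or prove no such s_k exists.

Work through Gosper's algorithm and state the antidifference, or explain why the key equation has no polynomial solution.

s_k = 2**k*(-k**3 - 4*k**2 - 2*k - 1)

Ratio r(k) = 2*(k**3 + 13*k**2 + 47*k + 50)/(k**3 + 10*k**2 + 24*k + 15).
A = 2, B = 1, C = k**3 + 10*k**2 + 24*k + 15.
Key eq: (2)·f(k+1) = (1)·f(k) + (k**3 + 10*k**2 + 24*k + 15).
Degrees (0,0,3) ⇒ d ≤ 3.
Solving with deg f ≤ 3: f(k) = k**3 + 4*k**2 + 2*k + 1.
R(k) = B(k−1)·f(k)/C(k) = (k**3 + 4*k**2 + 2*k + 1)/((k + 1)*(k**2 + 9*k + 15)); s_k = R·t_k = 2**k*(-k**3 - 4*k**2 - 2*k - 1).
s_(k+1) − s_k = 2**k*(-k**3 - 10*k**2 - 24*k - 15) = t_k.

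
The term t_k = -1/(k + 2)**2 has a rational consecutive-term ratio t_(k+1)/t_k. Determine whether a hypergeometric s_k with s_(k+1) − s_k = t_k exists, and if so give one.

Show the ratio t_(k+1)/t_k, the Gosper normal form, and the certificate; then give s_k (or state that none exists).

none (Gosper's algorithm certifies no s_k)

Compute t_(k+1)/t_k: get (k + 2)**2/(k + 3)**2.
Take A(k)=k**2 + 4*k + 4, B(k)=k**2 + 6*k + 9, C(k)=1.
Key eq: (k**2 + 4*k + 4)·f(k+1) = (k**2 + 4*k + 4)·f(k) + (1).
deg f ≤ 0 (via 2,2,0).
f = c0 ⇒ A·f(k+1) − B(k−1)·f(k) − C = -1. The system {-1 = 0} is inconsistent; no antidifference.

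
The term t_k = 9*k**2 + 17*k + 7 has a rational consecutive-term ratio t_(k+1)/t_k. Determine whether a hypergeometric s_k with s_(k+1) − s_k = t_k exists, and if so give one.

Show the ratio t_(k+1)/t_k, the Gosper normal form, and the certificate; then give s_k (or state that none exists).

s_k = k**2*(3*k + 4)

r(k) = (9*k**2 + 35*k + 33)/(9*k**2 + 17*k + 7) after simplifying.
Take A(k)=1, B(k)=1, C(k)=k**2 + 17*k/9 + 7/9.
Need (1)·f(k+1) − (1)·f(k) = k**2 + 17*k/9 + 7/9.
From deg A=0, deg B=0, deg C=2: d=3.
Solve for f: f(k) = k**2*(3*k + 4)/9 (degree 3 ≤ 3).
Certificate R = B(k−1)f/C = k**2*(3*k + 4)/(9*k**2 + 17*k + 7) gives s_k = k**2*(3*k + 4).
Δs = 9*k**2 + 17*k + 7, as required.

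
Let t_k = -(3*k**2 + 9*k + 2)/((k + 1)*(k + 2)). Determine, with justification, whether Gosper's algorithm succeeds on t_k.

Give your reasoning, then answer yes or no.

Yes. s_k = k*(1 - 3*k)/(k + 1).

Ratio r(k) = (k + 1)*(9*k + 3*(k + 1)**2 + 11)/((k + 3)*(3*k**2 + 9*k + 2)).
A = k + 1, B = k + 3, C = k**2 + 3*k + 2/3.
Set up (k + 1)·f(k+1) − (k + 2)·f(k) − (k**2 + 3*k + 2/3) = 0.
From deg A=1, deg B=1, deg C=2: d=2.
A polynomial solution: f(k) = k*(3*k - 1)/3.
Certificate R = B(k−1)f/C = k*(k + 2)*(3*k - 1)/(3*k**2 + 9*k + 2) gives s_k = k*(1 - 3*k)/(k + 1).
s_(k+1) − s_k = (-3*k**2 - 9*k - 2)/(k**2 + 3*k + 2) = t_k.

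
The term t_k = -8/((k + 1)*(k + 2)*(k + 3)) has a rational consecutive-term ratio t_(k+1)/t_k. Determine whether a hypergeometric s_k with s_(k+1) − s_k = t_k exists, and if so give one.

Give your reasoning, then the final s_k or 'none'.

s_k = 2*k*(-k - 3)/((k + 1)*(k + 2))

Compute t_(k+1)/t_k: get (k + 1)/(k + 4).
A = k + 1, B = k + 4, C = 1.
Solve (k + 1)·f(k+1) − (k + 3)·f(k) = 1.
deg f ≤ 2 (via 1,1,0).
Solving with deg f ≤ 2: f(k) = k*(k + 3)/4.
Get s_k = R·t_k = 2*k*(-k - 3)/((k + 1)*(k + 2)) with R(k) = B(k−1)f(k)/C(k) = k*(k + 3)**2/4.
Check: Δs_k = -8/(k**3 + 6*k**2 + 11*k + 6). ✓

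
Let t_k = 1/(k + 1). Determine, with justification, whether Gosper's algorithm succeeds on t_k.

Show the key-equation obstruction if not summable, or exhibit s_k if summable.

No. Not Gosper-summable.

t_(k+1)/t_k = (k + 1)/(k + 2).
So A=k + 1 and B=k + 2, with C=1.
Set up (k + 1)·f(k+1) − (k + 1)·f(k) − (1) = 0.
d = 0 from the (1,1,0) case.
Put f(k) = c0: A·f(k+1) − B(k−1)·f(k) − C = -1; need -1 = 0 — inconsistent ⇒ no f, not summable.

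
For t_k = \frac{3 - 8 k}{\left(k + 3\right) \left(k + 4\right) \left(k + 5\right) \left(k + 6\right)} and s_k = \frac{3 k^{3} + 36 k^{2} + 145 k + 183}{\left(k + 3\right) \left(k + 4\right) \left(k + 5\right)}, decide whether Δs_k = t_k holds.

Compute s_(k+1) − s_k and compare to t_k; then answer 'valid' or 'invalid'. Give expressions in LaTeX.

Valid: the claim telescopes to t_k.

s_(k+1) = (145*k + 3*(k + 1)**3 + 36*(k + 1)**2 + 328)/((k + 4)*(k + 5)*(k + 6))
s_(k+1) − s_k = (3 - 8*k)/(k**4 + 18*k**3 + 119*k**2 + 342*k + 360)
(s_(k+1) − s_k) − t_k = 0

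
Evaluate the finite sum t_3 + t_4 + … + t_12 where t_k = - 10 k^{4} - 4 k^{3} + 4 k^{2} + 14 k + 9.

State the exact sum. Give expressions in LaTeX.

Compute t_(k+1)/t_k: get (10*k**4 + 44*k**3 + 68*k**2 + 30*k - 13)/(10*k**4 + 4*k**3 - 4*k**2 - 14*k - 9).
Normal form (A,B,C) = (1, 1, k**4 + 2*k**3/5 - 2*k**2/5 - 7*k/5 - 9/10).
Solve (1)·f(k+1) − (1)·f(k) = k**4 + 2*k**3/5 - 2*k**2/5 - 7*k/5 - 9/10.
Bound: deg f ≤ 5.
Coefficient equations give f(k) = k*(2*k**4 - 4*k**3 - 4*k - 3)/10.
Get s_k = R·t_k = k*(-2*k**4 + 4*k**3 + 4*k + 3) with R(k) = B(k−1)f(k)/C(k) = k*(2*k**4 - 4*k**3 - 4*k - 3)/(10*k**4 + 4*k**3 - 4*k**2 - 14*k - 9).
Δs = -10*k**4 - 4*k**3 + 4*k**2 + 14*k + 9, as required.
Telescoping: Σ = s_(13) − s_(3) = -627627 − (-117) = -627510.

Σ = -627510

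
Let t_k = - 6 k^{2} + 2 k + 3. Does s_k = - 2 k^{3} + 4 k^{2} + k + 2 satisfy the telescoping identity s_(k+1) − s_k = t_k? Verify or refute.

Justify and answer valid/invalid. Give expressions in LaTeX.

valid (s_(k+1) − s_k reduces to t_k)

s_(k+1) = -2*k**3 - 2*k**2 + 3*k + 5
s_(k+1) − s_k = -6*k**2 + 2*k + 3
(s_(k+1) − s_k) − t_k = 0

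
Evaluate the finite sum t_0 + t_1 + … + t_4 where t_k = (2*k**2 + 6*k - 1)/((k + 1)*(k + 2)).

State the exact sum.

t_(k+1)/t_k = (k + 1)*(6*k + 2*(k + 1)**2 + 5)/((k + 3)*(2*k**2 + 6*k - 1)).
A = k + 1, B = k + 3, C = k**2 + 3*k - 1/2.
Solve (k + 1)·f(k+1) − (k + 2)·f(k) = k**2 + 3*k - 1/2.
deg f ≤ 2 (via 1,1,2).
Coefficient equations give f(k) = k*(2*k - 3)/2.
So s_k = (B(k−1)f/C)·t_k = (k*(k + 2)*(2*k - 3)/(2*k**2 + 6*k - 1))·t_k = k*(2*k - 3)/(k + 1).
Check: Δs_k = (2*k**2 + 6*k - 1)/(k**2 + 3*k + 2). ✓
Sum = s_(5) − s_(0); s_(5) = 35/6, s_(0) = 0 ⇒ 35/6.

Σ = 35/6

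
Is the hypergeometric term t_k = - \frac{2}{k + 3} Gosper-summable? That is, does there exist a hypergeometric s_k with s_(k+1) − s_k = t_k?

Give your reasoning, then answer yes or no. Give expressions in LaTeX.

r(k) = (k + 3)/(k + 4) after simplifying.
Take A(k)=k + 3, B(k)=k + 4, C(k)=1.
Solve (k + 3)·f(k+1) − (k + 3)·f(k) = 1.
Bound: deg f ≤ 0.
Generic f = c0 gives residual -1; -1 = 0 cannot hold, so t_k is not Gosper-summable.

No; the coefficient equations for f are inconsistent.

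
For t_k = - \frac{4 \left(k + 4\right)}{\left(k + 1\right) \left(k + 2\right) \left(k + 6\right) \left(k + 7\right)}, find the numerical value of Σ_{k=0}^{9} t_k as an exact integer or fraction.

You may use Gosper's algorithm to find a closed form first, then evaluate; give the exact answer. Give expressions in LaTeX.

The ratio is (k + 1)*(k + 5)*(k + 6)/((k + 3)*(k + 4)*(k + 8)).
Normal form (A,B,C) = (k + 1, k + 8, k**4 + 16*k**3 + 95*k**2 + 248*k + 240).
Solve (k + 1)·f(k+1) − (k + 7)·f(k) = k**4 + 16*k**3 + 95*k**2 + 248*k + 240.
From deg A=1, deg B=1, deg C=4: d=6.
Solving with deg f ≤ 6: f(k) = k*(k + 2)*(k + 3)*(k + 4)*(k + 5)*(k + 7)/12.
Get s_k = R·t_k = k*(-k - 7)/(3*(k**2 + 7*k + 6)) with R(k) = B(k−1)f(k)/C(k) = k*(k + 2)*(k + 7)**2/(12*(k + 4)).
Check: Δs_k = 4*(-k - 4)/(k**4 + 16*k**3 + 83*k**2 + 152*k + 84). ✓
Sum = s_(10) − s_(0); s_(10) = -85/264, s_(0) = 0 ⇒ -85/264.

Σ = -85/264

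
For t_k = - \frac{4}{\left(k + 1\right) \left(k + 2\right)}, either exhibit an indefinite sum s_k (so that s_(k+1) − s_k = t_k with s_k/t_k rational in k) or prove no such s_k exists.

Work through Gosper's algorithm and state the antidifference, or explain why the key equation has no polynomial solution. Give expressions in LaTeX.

s_k = - \frac{4 k}{k + 1}

The ratio is (k + 1)/(k + 3).
A = k + 1, B = k + 3, C = 1.
f must satisfy (k + 1)·f(k+1) − (k + 2)·f(k) = 1.
deg f ≤ 1 (via 1,1,0).
Coefficient equations give f(k) = k.
R(k) = B(k−1)·f(k)/C(k) = k*(k + 2); s_k = R·t_k = -4*k/(k + 1).
Δs = -4/(k**2 + 3*k + 2), as required.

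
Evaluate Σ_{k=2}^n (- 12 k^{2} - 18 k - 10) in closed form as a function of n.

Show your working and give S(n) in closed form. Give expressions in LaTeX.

r(k) = (6*k**2 + 21*k + 20)/(6*k**2 + 9*k + 5) after simplifying.
Gosper form: A/B · C(k+1)/C(k) with A=1, B=1, C=k**2 + 3*k/2 + 5/6.
Solve (1)·f(k+1) − (1)·f(k) = k**2 + 3*k/2 + 5/6.
d = 3 from the (0,0,2) case.
Coefficient equations give f(k) = k*(4*k**2 + 3*k + 3)/12.
R(k) = B(k−1)·f(k)/C(k) = k*(4*k**2 + 3*k + 3)/(2*(6*k**2 + 9*k + 5)); s_k = R·t_k = k*(-4*k**2 - 3*k - 3).
Δs = -12*k**2 - 18*k - 10, as required.
Evaluate: s_(n+1) = -4*n**3 - 15*n**2 - 21*n - 10; subtract s_(2) = -50 ⇒ S(n) = -4*n**3 - 15*n**2 - 21*n + 40.

S(n) = - 4 n^{3} - 15 n^{2} - 21 n + 40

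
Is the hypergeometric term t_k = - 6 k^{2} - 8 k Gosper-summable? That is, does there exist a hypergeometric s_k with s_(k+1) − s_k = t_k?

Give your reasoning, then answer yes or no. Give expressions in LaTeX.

Yes. s_k = k \left(- 2 k^{2} - k + 3\right).

t_(k+1)/t_k = (3*k**2 + 10*k + 7)/(k*(3*k + 4)).
So A=1 and B=1, with C=k**2 + 4*k/3.
Solve (1)·f(k+1) − (1)·f(k) = k**2 + 4*k/3.
Bound: deg f ≤ 3.
Coefficient equations give f(k) = k*(k - 1)*(2*k + 3)/6.
R(k) = B(k−1)·f(k)/C(k) = (k - 1)*(2*k + 3)/(2*(3*k + 4)); s_k = R·t_k = k*(-2*k**2 - k + 3).
Check: Δs_k = 2*k*(-3*k - 4). ✓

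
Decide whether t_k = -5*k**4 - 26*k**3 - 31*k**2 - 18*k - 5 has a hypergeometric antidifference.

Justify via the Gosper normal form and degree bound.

Compute t_(k+1)/t_k: get (5*k**4 + 46*k**3 + 139*k**2 + 178*k + 85)/(5*k**4 + 26*k**3 + 31*k**2 + 18*k + 5).
So A=1 and B=1, with C=k**4 + 26*k**3/5 + 31*k**2/5 + 18*k/5 + 1.
Solve (1)·f(k+1) − (1)·f(k) = k**4 + 26*k**3/5 + 31*k**2/5 + 18*k/5 + 1.
deg f ≤ 5 (via 0,0,4).
Match coefficients ⇒ f(k) = k*(k**4 + 4*k**3 - k**2 + 1)/5.
Get s_k = R·t_k = -k**5 - 4*k**4 + k**3 - k with R(k) = B(k−1)f(k)/C(k) = k*(k**4 + 4*k**3 - k**2 + 1)/(5*k**4 + 26*k**3 + 31*k**2 + 18*k + 5).
s_(k+1) − s_k = -5*k**4 - 26*k**3 - 31*k**2 - 18*k - 5 = t_k.

Yes. s_k = -k**5 - 4*k**4 + k**3 - k.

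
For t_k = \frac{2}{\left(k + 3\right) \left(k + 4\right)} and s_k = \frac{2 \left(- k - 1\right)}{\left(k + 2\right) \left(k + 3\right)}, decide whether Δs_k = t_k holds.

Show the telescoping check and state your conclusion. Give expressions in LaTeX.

s_(k+1) = 2*(-k - 2)/((k + 3)*(k + 4))
s_(k+1) − s_k = 2*k/(k**3 + 9*k**2 + 26*k + 24)
(s_(k+1) − s_k) − t_k = -4/(k**3 + 9*k**2 + 26*k + 24)

Invalid: residual - \frac{4}{k^{3} + 9 k^{2} + 26 k + 24} ≠ 0.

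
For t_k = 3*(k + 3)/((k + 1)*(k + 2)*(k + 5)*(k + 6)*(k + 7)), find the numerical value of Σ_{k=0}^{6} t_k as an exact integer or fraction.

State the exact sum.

t_(k+1)/t_k = (k + 1)*(k + 4)*(k + 5)/((k + 3)**2*(k + 8)).
Normal form (A,B,C) = (k + 1, k + 8, k**3 + 10*k**2 + 33*k + 36).
Solve (k + 1)·f(k+1) − (k + 7)·f(k) = k**3 + 10*k**2 + 33*k + 36.
d = 6 from the (1,1,3) case.
Solve for f: f(k) = k*(k + 2)*(k + 3)*(k + 4)*(k**2 + 12*k + 41)/90 (degree 6 ≤ 6).
Then R = B(k−1)f/C = k*(k + 2)*(k + 7)*(k**2 + 12*k + 41)/(90*(k + 3)), so s_k = R(k)·t_k = k*(k**2 + 12*k + 41)/(30*(k**3 + 12*k**2 + 41*k + 30)).
Δs = 3*(k + 3)/(k**5 + 21*k**4 + 163*k**3 + 567*k**2 + 844*k + 420), as required.
Σ_(k=0)^(6) t_k = s_(7) − s_(0) = 203/6240 − (0) = 203/6240.

Σ = 203/6240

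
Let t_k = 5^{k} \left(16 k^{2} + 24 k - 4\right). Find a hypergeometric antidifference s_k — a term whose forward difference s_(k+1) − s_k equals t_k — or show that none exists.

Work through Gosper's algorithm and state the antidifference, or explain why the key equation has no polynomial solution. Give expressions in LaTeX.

Compute t_(k+1)/t_k: get 5*(4*k**2 + 14*k + 9)/(4*k**2 + 6*k - 1).
Take A(k)=5, B(k)=1, C(k)=k**2 + 3*k/2 - 1/4.
Key eq: (5)·f(k+1) = (1)·f(k) + (k**2 + 3*k/2 - 1/4).
d = 2 from the (0,0,2) case.
Solving with deg f ≤ 2: f(k) = (4*k**2 - 4*k - 1)/16.
Certificate R = B(k−1)f/C = (4*k**2 - 4*k - 1)/(4*(4*k**2 + 6*k - 1)) gives s_k = 5**k*(4*k**2 - 4*k - 1).
s_(k+1) − s_k = 5**k*(16*k**2 + 24*k - 4) = t_k.

s_k = 5^{k} \left(4 k^{2} - 4 k - 1\right)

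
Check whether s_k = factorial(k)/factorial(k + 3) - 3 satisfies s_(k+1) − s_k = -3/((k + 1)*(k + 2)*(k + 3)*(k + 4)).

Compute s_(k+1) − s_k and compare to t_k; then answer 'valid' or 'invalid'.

Valid — Δs_k = t_k.

s_(k+1) = factorial(k + 1)/factorial(k + 4) - 3
s_(k+1) − s_k = -3/((k + 1)*(k + 2)*(k + 3)*(k + 4))
(s_(k+1) − s_k) − t_k = 0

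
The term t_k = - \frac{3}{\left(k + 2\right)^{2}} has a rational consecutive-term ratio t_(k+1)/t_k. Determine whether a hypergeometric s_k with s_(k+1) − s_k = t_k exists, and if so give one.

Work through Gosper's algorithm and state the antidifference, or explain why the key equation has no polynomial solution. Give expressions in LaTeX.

not Gosper-summable; s_k does not exist

Step 1: r(k) = (k + 2)**2/(k + 3)**2.
A = k**2 + 4*k + 4, B = k**2 + 6*k + 9, C = 1.
f must satisfy (k**2 + 4*k + 4)·f(k+1) − (k**2 + 4*k + 4)·f(k) = 1.
d = 0 from the (2,2,0) case.
Write f(k) = c0. Then LHS − RHS = -1, requiring -1 = 0: contradictory. No certificate.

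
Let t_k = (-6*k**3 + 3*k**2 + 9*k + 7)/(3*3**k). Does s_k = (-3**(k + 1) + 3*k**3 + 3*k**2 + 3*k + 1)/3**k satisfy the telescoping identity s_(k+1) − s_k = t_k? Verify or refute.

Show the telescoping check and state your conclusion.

valid (s_(k+1) − s_k reduces to t_k)

s_(k+1) = (-9*3**k + 3*k**3 + 12*k**2 + 18*k + 10)/(3*3**k)
s_(k+1) − s_k = (-6*k**3 + 3*k**2 + 9*k + 7)/(3*3**k)
(s_(k+1) − s_k) − t_k = 0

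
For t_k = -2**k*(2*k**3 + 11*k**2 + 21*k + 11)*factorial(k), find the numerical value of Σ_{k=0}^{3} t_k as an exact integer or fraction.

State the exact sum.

Σ = -11901

Compute t_(k+1)/t_k: get 2*(2*k**4 + 19*k**3 + 66*k**2 + 94*k + 45)/(2*k**3 + 11*k**2 + 21*k + 11).
Take A(k)=2*k + 2, B(k)=1, C(k)=k**3 + 11*k**2/2 + 21*k/2 + 11/2.
f must satisfy (2*k + 2)·f(k+1) − (1)·f(k) = k**3 + 11*k**2/2 + 21*k/2 + 11/2.
Bound: deg f ≤ 2.
Match coefficients ⇒ f(k) = (k**2 + 3*k + 3)/2.
Certificate R = B(k−1)f/C = (k**2 + 3*k + 3)/(2*k**3 + 11*k**2 + 21*k + 11) gives s_k = -2**k*(k**2 + 3*k + 3)*factorial(k).
Δs = -2**k*(2*k**3 + 11*k**2 + 21*k + 11)*factorial(k), as required.
Telescoping: Σ = s_(4) − s_(0) = -11904 − (-3) = -11901.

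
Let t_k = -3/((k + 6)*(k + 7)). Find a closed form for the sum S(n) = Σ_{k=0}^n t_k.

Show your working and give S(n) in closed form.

S(n) = (-n - 1)/(2*(n + 7))

r(k) = (k + 6)/(k + 8) after simplifying.
Gosper form: A/B · C(k+1)/C(k) with A=k + 6, B=k + 8, C=1.
Need (k + 6)·f(k+1) − (k + 7)·f(k) = 1.
From deg A=1, deg B=1, deg C=0: d=1.
Solve for f: f(k) = k/6 (degree 1 ≤ 1).
So s_k = (B(k−1)f/C)·t_k = (k*(k + 7)/6)·t_k = -k/(2*k + 12).
Verify: -3/(k**2 + 13*k + 42) matches t_k.
Telescope: S(n) = s_(n+1) − s_(0) = (-n - 1)/(2*(n + 7)) − (0) = (-n - 1)/(2*(n + 7)).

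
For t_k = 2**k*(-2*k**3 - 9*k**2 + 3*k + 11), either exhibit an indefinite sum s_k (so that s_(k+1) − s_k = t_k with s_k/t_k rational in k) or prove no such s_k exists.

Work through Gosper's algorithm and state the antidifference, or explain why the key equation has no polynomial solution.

s_k = 2**k*(-2*k**3 + 3*k**2 + 3*k + 3)

t_(k+1)/t_k = 2*(2*k**3 + 15*k**2 + 21*k - 3)/(2*k**3 + 9*k**2 - 3*k - 11).
So A=2 and B=1, with C=k**3 + 9*k**2/2 - 3*k/2 - 11/2.
Key eq: (2)·f(k+1) = (1)·f(k) + (k**3 + 9*k**2/2 - 3*k/2 - 11/2).
d = 3 from the (0,0,3) case.
A polynomial solution: f(k) = (2*k**3 - 3*k**2 - 3*k - 3)/2.
Get s_k = R·t_k = 2**k*(-2*k**3 + 3*k**2 + 3*k + 3) with R(k) = B(k−1)f(k)/C(k) = (2*k**3 - 3*k**2 - 3*k - 3)/(2*k**3 + 9*k**2 - 3*k - 11).
Check: Δs_k = 2**k*(-2*k**3 - 9*k**2 + 3*k + 11). ✓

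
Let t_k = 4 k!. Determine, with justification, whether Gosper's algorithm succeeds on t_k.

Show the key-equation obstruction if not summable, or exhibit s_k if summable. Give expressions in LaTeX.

No — negative degree bound, so no certificate f.

The ratio is k + 1.
Normal form (A,B,C) = (k + 1, 1, 1).
f must satisfy (k + 1)·f(k+1) − (1)·f(k) = 1.
deg f ≤ -1 (via 1,0,0).
deg f ≤ -1 is impossible — no certificate.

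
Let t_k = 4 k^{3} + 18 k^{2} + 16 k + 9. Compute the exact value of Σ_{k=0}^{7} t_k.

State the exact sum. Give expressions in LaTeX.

Σ = 6176

Ratio r(k) = (4*k**3 + 30*k**2 + 64*k + 47)/(4*k**3 + 18*k**2 + 16*k + 9).
Gosper form: A/B · C(k+1)/C(k) with A=1, B=1, C=k**3 + 9*k**2/2 + 4*k + 9/4.
Key eq: (1)·f(k+1) = (1)·f(k) + (k**3 + 9*k**2/2 + 4*k + 9/4).
Bound: deg f ≤ 4.
A polynomial solution: f(k) = k*(k**3 + 4*k**2 + 4)/4.
Certificate R = B(k−1)f/C = k*(k**3 + 4*k**2 + 4)/(4*k**3 + 18*k**2 + 16*k + 9) gives s_k = k*(k**3 + 4*k**2 + 4).
Check: Δs_k = 4*k**3 + 18*k**2 + 16*k + 9. ✓
Σ_(k=0)^(7) t_k = s_(8) − s_(0) = 6176 − (0) = 6176.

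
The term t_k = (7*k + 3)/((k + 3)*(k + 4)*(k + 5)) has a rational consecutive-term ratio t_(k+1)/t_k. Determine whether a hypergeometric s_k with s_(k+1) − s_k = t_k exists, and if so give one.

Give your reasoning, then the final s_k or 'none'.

r(k) = (k + 3)*(7*k + 10)/((k + 6)*(7*k + 3)) after simplifying.
A = k + 3, B = k + 6, C = k + 3/7.
Set up (k + 3)·f(k+1) − (k + 5)·f(k) − (k + 3/7) = 0.
Bound: deg f ≤ 2.
Match coefficients ⇒ f(k) = k**2/7.
Then R = B(k−1)f/C = k**2*(k + 5)/(7*k + 3), so s_k = R(k)·t_k = k**2/((k + 3)*(k + 4)).
Check: Δs_k = (7*k + 3)/(k**3 + 12*k**2 + 47*k + 60). ✓

s_k = k**2/((k + 3)*(k + 4))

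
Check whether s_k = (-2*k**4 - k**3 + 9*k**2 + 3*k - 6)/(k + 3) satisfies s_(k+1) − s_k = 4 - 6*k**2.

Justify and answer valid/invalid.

Invalid: residual (4*k**3 + 21*k**2 - k - 15)/(k**2 + 7*k + 12) ≠ 0.

s_(k+1) = (-2*k**4 - 9*k**3 - 6*k**2 + 10*k + 3)/(k + 4)
s_(k+1) − s_k = (-6*k**4 - 38*k**3 - 47*k**2 + 27*k + 33)/(k**2 + 7*k + 12)
(s_(k+1) − s_k) − t_k = (4*k**3 + 21*k**2 - k - 15)/(k**2 + 7*k + 12)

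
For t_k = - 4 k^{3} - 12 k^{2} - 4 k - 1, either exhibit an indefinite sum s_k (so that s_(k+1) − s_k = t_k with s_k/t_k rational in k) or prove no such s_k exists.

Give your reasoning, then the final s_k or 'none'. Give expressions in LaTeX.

Compute t_(k+1)/t_k: get (4*k**3 + 24*k**2 + 40*k + 21)/(4*k**3 + 12*k**2 + 4*k + 1).
So A=1 and B=1, with C=k**3 + 3*k**2 + k + 1/4.
Need (1)·f(k+1) − (1)·f(k) = k**3 + 3*k**2 + k + 1/4.
Degrees (0,0,3) ⇒ d ≤ 4.
Coefficient equations give f(k) = k*(k**3 + 2*k**2 - 3*k + 1)/4.
So s_k = (B(k−1)f/C)·t_k = (k*(k**3 + 2*k**2 - 3*k + 1)/(4*k**3 + 12*k**2 + 4*k + 1))·t_k = k*(-k**3 - 2*k**2 + 3*k - 1).
Check: Δs_k = -4*k**3 - 12*k**2 - 4*k - 1. ✓

s_k = k \left(- k^{3} - 2 k^{2} + 3 k - 1\right)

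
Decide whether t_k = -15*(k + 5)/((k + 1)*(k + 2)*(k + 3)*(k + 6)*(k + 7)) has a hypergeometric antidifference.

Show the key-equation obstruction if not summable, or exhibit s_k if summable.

Yes. s_k = 5*k*(-k**2 - 9*k - 20)/(12*(k**3 + 9*k**2 + 20*k + 12)).

Compute t_(k+1)/t_k: get (k + 1)*(k + 6)**2/((k + 4)*(k + 5)*(k + 8)).
Take A(k)=k + 1, B(k)=k + 8, C(k)=k**3 + 14*k**2 + 65*k + 100.
f must satisfy (k + 1)·f(k+1) − (k + 7)·f(k) = k**3 + 14*k**2 + 65*k + 100.
Degrees (1,1,3) ⇒ d ≤ 6.
Coefficient equations give f(k) = k*(k + 3)*(k + 4)**2*(k + 5)**2/36.
R(k) = B(k−1)·f(k)/C(k) = k*(k + 3)*(k + 4)*(k + 7)/36; s_k = R·t_k = 5*k*(-k**2 - 9*k - 20)/(12*(k**3 + 9*k**2 + 20*k + 12)).
Check: Δs_k = 15*(-k - 5)/(k**5 + 19*k**4 + 131*k**3 + 401*k**2 + 540*k + 252). ✓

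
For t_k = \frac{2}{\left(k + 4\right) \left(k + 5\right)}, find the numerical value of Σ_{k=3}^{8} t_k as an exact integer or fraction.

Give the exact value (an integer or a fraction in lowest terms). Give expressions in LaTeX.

The ratio is (k + 4)/(k + 6).
A = k + 4, B = k + 6, C = 1.
Need (k + 4)·f(k+1) − (k + 5)·f(k) = 1.
From deg A=1, deg B=1, deg C=0: d=1.
Solve for f: f(k) = k/4 (degree 1 ≤ 1).
Get s_k = R·t_k = k/(2*(k + 4)) with R(k) = B(k−1)f(k)/C(k) = k*(k + 5)/4.
s_(k+1) − s_k = 2/(k**2 + 9*k + 20) = t_k.
Evaluate s at k=9 and k=3: 9/26 and 3/14; difference 12/91.

Σ = 12/91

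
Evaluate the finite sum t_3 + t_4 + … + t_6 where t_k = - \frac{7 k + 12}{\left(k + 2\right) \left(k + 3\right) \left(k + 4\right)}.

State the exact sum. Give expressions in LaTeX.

Σ = -4/9

t_(k+1)/t_k = (k + 2)*(7*k + 19)/((k + 5)*(7*k + 12)).
Factor: A=k + 2; B=k + 5; C=k + 12/7.
Set up (k + 2)·f(k+1) − (k + 4)·f(k) − (k + 12/7) = 0.
d = 2 from the (1,1,1) case.
Solving with deg f ≤ 2: f(k) = k*(13*k + 23)/42.
So s_k = (B(k−1)f/C)·t_k = (k*(k + 4)*(13*k + 23)/(6*(7*k + 12)))·t_k = k*(-13*k - 23)/(6*(k + 2)*(k + 3)).
Verify: (-7*k - 12)/(k**3 + 9*k**2 + 26*k + 24) matches t_k.
Telescoping: Σ = s_(7) − s_(3) = -133/90 − (-31/30) = -4/9.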